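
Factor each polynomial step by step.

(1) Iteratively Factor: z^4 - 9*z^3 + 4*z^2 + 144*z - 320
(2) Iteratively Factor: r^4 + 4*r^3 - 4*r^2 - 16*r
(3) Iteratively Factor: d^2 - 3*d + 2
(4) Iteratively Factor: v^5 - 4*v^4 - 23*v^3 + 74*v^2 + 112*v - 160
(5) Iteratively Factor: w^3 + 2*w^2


(1) = (z - 4)*(z^3 - 5*z^2 - 16*z + 80) = (z - 5)*(z - 4)*(z^2 - 16) = (z - 5)*(z - 4)*(z + 4)*(z - 4)
(2) = (r + 2)*(r^3 + 2*r^2 - 8*r) = r*(r + 2)*(r^2 + 2*r - 8) = r*(r - 2)*(r + 2)*(r + 4)
(3) = (d - 1)*(d - 2)
(4) = (v + 4)*(v^4 - 8*v^3 + 9*v^2 + 38*v - 40) = (v - 5)*(v + 4)*(v^3 - 3*v^2 - 6*v + 8) = (v - 5)*(v - 1)*(v + 4)*(v^2 - 2*v - 8) = (v - 5)*(v - 4)*(v - 1)*(v + 4)*(v + 2)
(5) = (w + 2)*(w^2) = w*(w + 2)*(w)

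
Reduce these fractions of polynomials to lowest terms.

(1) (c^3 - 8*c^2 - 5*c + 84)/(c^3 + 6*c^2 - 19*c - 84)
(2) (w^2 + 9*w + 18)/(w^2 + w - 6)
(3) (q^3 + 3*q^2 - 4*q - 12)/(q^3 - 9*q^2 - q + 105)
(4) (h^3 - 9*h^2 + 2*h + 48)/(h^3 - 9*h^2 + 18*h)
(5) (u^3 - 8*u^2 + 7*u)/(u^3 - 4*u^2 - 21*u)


(1) = (c - 7)/(c + 7)
(2) = (w + 6)/(w - 2)
(3) = (q^2 - 4)/(q^2 - 12*q + 35)
(4) = (h^2 - 6*h - 16)/(h^2 - 6*h)
(5) = (u - 1)/(u + 3)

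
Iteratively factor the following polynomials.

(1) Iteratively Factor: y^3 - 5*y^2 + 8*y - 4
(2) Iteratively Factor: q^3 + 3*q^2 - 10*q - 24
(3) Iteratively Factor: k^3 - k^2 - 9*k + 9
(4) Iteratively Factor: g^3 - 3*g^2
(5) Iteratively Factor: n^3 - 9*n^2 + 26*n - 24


(1) = (y - 2)*(y^2 - 3*y + 2) = (y - 2)^2*(y - 1)
(2) = (q - 3)*(q^2 + 6*q + 8) = (q - 3)*(q + 2)*(q + 4)
(3) = (k + 3)*(k^2 - 4*k + 3) = (k - 3)*(k + 3)*(k - 1)
(4) = (g)*(g^2 - 3*g) = g^2*(g - 3)
(5) = (n - 2)*(n^2 - 7*n + 12) = (n - 3)*(n - 2)*(n - 4)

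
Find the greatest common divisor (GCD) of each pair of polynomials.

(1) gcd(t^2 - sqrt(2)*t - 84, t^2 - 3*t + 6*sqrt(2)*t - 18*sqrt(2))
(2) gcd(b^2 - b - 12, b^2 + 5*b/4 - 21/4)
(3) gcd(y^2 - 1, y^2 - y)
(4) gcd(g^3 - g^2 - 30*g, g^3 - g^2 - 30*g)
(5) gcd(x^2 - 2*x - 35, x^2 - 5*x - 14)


(1) = gcd((t - 7*sqrt(2))*(t + 6*sqrt(2)), (t - 3)*(t + 6*sqrt(2))) = t + 6*sqrt(2)
(2) = b + 3
(3) = y - 1
(4) = gcd(g*(g - 6)*(g + 5), g*(g - 6)*(g + 5)) = g^3 - g^2 - 30*g
(5) = x - 7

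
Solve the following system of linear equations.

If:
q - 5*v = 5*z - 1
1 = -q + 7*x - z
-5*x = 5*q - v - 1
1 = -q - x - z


Then:
q = 11/19
v = 36/19
x = 0
z = -30/19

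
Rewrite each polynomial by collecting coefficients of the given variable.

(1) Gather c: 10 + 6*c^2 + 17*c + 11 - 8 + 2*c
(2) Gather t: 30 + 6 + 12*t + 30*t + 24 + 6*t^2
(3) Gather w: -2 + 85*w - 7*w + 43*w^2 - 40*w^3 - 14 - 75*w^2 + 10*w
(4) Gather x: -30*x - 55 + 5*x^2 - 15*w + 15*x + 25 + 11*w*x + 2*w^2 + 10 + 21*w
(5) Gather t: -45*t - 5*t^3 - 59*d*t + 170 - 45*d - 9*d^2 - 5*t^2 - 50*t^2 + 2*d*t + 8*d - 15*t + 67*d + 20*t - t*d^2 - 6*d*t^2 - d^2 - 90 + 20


(1) = 6*c^2 + 19*c + 13
(2) = 6*t^2 + 42*t + 60
(3) = -40*w^3 - 32*w^2 + 88*w - 16
(4) = 2*w^2 + 6*w + 5*x^2 + x*(11*w - 15) - 20
(5) = -10*d^2 + 30*d - 5*t^3 + t^2*(-6*d - 55) + t*(-d^2 - 57*d - 40) + 100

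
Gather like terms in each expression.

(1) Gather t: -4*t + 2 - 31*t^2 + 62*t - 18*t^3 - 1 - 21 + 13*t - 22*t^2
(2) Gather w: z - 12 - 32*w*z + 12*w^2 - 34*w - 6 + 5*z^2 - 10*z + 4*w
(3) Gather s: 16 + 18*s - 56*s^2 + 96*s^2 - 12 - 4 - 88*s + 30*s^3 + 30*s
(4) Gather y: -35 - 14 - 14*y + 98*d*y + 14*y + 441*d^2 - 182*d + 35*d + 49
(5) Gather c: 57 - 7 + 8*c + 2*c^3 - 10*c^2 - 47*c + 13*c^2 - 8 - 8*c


(1) = -18*t^3 - 53*t^2 + 71*t - 20
(2) = 12*w^2 + w*(-32*z - 30) + 5*z^2 - 9*z - 18
(3) = 30*s^3 + 40*s^2 - 40*s
(4) = 441*d^2 + 98*d*y - 147*d
(5) = 2*c^3 + 3*c^2 - 47*c + 42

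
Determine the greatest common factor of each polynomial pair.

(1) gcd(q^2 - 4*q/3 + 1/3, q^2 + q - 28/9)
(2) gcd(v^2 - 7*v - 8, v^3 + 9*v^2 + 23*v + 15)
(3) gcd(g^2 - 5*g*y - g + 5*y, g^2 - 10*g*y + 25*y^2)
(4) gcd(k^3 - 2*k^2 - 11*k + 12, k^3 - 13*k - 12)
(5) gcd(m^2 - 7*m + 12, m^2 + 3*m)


(1) = 1
(2) = gcd((v - 8)*(v + 1), (v + 1)*(v + 3)*(v + 5)) = v + 1
(3) = -g + 5*y
(4) = gcd((k - 4)*(k - 1)*(k + 3), (k - 4)*(k + 1)*(k + 3)) = k^2 - k - 12
(5) = gcd((m - 4)*(m - 3), m*(m + 3)) = 1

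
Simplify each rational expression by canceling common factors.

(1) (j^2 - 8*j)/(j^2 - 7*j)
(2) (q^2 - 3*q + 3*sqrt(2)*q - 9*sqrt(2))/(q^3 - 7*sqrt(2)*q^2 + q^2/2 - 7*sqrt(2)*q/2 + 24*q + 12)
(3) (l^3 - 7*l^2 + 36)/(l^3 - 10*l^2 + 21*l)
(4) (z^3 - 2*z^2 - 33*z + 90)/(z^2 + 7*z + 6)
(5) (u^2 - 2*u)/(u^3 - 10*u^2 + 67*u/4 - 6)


(1) = (j - 8)/(j - 7)
(2) = (2*q^2 + q*(-6 + 6*sqrt(2)) - 18*sqrt(2))/(2*q^3 + q^2*(1 - 14*sqrt(2)) + q*(48 - 7*sqrt(2)) + 24)
(3) = (l^2 - 4*l - 12)/(l^2 - 7*l)
(4) = (z^2 - 8*z + 15)/(z + 1)
(5) = (4*u^2 - 8*u)/(4*u^3 - 40*u^2 + 67*u - 24)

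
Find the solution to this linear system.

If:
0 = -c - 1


Then:
c = -1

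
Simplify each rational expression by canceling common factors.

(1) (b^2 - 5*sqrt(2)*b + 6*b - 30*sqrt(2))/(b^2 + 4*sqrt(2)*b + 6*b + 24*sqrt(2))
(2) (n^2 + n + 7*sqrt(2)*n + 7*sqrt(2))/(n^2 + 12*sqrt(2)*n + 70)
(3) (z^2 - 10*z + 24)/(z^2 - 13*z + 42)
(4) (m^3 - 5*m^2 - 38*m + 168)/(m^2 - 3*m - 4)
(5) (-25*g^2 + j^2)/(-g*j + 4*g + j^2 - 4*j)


(1) = (b - 5*sqrt(2))/(b + 4*sqrt(2))
(2) = (n + 1)/(n + 5*sqrt(2))
(3) = (z - 4)/(z - 7)
(4) = (m^2 - m - 42)/(m + 1)
(5) = (25*g^2 - j^2)/(g*j - 4*g - j^2 + 4*j)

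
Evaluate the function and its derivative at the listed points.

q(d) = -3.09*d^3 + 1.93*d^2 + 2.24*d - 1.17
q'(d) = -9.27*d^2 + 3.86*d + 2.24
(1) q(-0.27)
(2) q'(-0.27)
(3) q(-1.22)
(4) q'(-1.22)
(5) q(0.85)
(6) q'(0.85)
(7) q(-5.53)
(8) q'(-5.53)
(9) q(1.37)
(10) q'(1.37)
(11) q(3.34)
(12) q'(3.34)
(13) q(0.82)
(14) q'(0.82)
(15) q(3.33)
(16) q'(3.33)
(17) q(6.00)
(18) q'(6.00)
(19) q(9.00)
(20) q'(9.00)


(1) = -1.57
(2) = 0.52
(3) = 4.58
(4) = -16.27
(5) = 0.23
(6) = -1.18
(7) = 568.02
(8) = -302.59
(9) = -2.42
(10) = -9.87
(11) = -87.29
(12) = -88.28
(13) = 0.26
(14) = -0.83
(15) = -86.41
(16) = -87.70
(17) = -585.69
(18) = -308.32
(19) = -2077.29
(20) = -713.89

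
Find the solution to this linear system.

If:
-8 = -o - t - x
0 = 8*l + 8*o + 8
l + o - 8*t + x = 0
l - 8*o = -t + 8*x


Then:
l = 28
o = -29
t = 4
x = 33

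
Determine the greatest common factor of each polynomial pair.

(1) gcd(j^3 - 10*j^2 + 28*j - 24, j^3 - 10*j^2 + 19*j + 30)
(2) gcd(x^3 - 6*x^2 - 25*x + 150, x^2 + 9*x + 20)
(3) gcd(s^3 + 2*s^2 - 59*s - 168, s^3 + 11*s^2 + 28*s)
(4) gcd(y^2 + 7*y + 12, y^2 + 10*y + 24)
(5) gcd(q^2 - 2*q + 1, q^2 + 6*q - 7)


(1) = gcd((j - 6)*(j - 2)^2, (j - 6)*(j - 5)*(j + 1)) = j - 6
(2) = x + 5
(3) = gcd((s - 8)*(s + 3)*(s + 7), s*(s + 4)*(s + 7)) = s + 7
(4) = y + 4
(5) = q - 1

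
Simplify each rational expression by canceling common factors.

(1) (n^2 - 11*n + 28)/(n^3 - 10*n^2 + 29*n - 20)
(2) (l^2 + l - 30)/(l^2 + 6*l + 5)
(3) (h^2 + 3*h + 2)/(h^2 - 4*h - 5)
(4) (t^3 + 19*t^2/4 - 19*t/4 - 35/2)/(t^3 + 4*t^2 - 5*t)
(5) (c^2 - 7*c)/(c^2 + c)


(1) = (n - 7)/(n^2 - 6*n + 5)
(2) = (l^2 + l - 30)/(l^2 + 6*l + 5)
(3) = (h + 2)/(h - 5)
(4) = (4*t^2 - t - 14)/(4*t^2 - 4*t)
(5) = (c - 7)/(c + 1)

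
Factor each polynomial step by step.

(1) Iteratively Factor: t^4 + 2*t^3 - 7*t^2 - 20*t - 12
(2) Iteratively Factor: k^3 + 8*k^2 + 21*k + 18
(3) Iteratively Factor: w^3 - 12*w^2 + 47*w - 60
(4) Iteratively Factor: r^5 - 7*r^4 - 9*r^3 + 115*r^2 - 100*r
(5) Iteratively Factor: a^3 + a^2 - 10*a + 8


(1) = (t + 1)*(t^3 + t^2 - 8*t - 12) = (t - 3)*(t + 1)*(t^2 + 4*t + 4) = (t - 3)*(t + 1)*(t + 2)*(t + 2)
(2) = (k + 3)*(k^2 + 5*k + 6) = (k + 2)*(k + 3)*(k + 3)
(3) = (w - 3)*(w^2 - 9*w + 20) = (w - 4)*(w - 3)*(w - 5)
(4) = (r - 5)*(r^4 - 2*r^3 - 19*r^2 + 20*r) = r*(r - 5)*(r^3 - 2*r^2 - 19*r + 20) = r*(r - 5)^2*(r^2 + 3*r - 4) = r*(r - 5)^2*(r + 4)*(r - 1)
(5) = (a - 2)*(a^2 + 3*a - 4) = (a - 2)*(a + 4)*(a - 1)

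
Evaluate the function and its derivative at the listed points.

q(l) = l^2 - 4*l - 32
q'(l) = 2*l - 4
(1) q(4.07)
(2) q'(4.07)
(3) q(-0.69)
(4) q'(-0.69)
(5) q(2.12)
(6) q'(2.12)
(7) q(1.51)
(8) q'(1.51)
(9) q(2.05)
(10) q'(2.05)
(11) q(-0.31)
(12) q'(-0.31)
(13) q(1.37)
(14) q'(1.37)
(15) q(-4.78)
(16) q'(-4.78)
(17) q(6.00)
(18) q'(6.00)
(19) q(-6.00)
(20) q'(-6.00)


(1) = -31.72
(2) = 4.14
(3) = -28.76
(4) = -5.38
(5) = -35.99
(6) = 0.24
(7) = -35.76
(8) = -0.98
(9) = -36.00
(10) = 0.10
(11) = -30.66
(12) = -4.62
(13) = -35.60
(14) = -1.26
(15) = 9.97
(16) = -13.56
(17) = -20.00
(18) = 8.00
(19) = 28.00
(20) = -16.00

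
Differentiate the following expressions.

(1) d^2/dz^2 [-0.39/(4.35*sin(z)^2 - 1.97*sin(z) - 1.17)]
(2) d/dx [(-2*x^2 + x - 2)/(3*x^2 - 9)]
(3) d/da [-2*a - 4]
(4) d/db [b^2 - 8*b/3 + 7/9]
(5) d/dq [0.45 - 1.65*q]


(1) = (-29.5191*sin(z)^4 + 10.026315*sin(z)^3 + 34.825479*sin(z)^2 - 19.153719*sin(z) + 6.996912)/(-4.35*sin(z)^2 + 1.97*sin(z) + 1.17)^3
(2) = (-x^2 + 16*x - 3)/(3*(x^4 - 6*x^2 + 9))
(3) = -2
(4) = 2*b - 8/3
(5) = -1.65000000000000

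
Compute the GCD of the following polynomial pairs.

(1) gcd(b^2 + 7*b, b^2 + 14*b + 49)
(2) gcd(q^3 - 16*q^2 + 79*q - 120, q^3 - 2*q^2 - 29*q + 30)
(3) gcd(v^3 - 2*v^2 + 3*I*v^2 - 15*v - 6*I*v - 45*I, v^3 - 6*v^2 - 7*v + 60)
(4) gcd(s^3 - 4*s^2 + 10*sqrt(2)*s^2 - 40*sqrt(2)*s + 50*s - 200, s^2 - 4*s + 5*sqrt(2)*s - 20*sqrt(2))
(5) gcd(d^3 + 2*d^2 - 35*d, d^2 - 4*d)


(1) = b + 7
(2) = 1
(3) = gcd((v - 5)*(v + 3)*(v + 3*I), (v - 5)*(v - 4)*(v + 3)) = v^2 - 2*v - 15
(4) = s^2 + s*(-4 + 5*sqrt(2)) - 20*sqrt(2)
(5) = gcd(d*(d - 5)*(d + 7), d*(d - 4)) = d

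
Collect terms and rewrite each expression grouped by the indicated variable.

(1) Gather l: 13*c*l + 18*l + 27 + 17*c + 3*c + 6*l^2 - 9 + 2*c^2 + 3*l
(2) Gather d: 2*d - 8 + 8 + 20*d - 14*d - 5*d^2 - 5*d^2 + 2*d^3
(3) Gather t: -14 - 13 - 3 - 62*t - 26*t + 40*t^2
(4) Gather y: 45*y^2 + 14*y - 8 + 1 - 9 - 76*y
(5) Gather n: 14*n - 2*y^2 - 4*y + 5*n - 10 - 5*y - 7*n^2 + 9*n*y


(1) = 2*c^2 + 20*c + 6*l^2 + l*(13*c + 21) + 18
(2) = 2*d^3 - 10*d^2 + 8*d
(3) = 40*t^2 - 88*t - 30
(4) = 45*y^2 - 62*y - 16
(5) = -7*n^2 + n*(9*y + 19) - 2*y^2 - 9*y - 10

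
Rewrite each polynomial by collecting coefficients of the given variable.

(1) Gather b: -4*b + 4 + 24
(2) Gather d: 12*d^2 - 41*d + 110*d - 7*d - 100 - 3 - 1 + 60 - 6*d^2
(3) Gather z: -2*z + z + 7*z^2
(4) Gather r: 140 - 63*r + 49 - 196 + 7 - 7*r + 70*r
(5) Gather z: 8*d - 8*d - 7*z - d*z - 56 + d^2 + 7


(1) = 28 - 4*b
(2) = 6*d^2 + 62*d - 44
(3) = 7*z^2 - z
(4) = 0
(5) = d^2 + z*(-d - 7) - 49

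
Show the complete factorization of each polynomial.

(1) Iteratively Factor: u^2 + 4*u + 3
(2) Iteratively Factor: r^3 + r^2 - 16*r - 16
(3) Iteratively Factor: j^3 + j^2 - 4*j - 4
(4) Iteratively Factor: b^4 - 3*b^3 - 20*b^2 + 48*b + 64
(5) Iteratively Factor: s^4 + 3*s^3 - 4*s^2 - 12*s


(1) = (u + 1)*(u + 3)
(2) = (r + 1)*(r^2 - 16) = (r - 4)*(r + 1)*(r + 4)
(3) = (j + 2)*(j^2 - j - 2) = (j - 2)*(j + 2)*(j + 1)
(4) = (b - 4)*(b^3 + b^2 - 16*b - 16) = (b - 4)*(b + 4)*(b^2 - 3*b - 4) = (b - 4)*(b + 1)*(b + 4)*(b - 4)
(5) = (s + 2)*(s^3 + s^2 - 6*s) = (s - 2)*(s + 2)*(s^2 + 3*s) = s*(s - 2)*(s + 2)*(s + 3)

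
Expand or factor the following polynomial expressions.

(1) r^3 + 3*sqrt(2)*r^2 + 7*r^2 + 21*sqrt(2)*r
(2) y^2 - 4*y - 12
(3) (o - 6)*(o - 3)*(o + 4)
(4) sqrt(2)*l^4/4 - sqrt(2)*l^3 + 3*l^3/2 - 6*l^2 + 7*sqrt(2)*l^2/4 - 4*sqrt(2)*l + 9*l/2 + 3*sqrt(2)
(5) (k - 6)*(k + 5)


(1) = r*(r + 7)*(r + 3*sqrt(2))
(2) = (y - 6)*(y + 2)
(3) = o^3 - 5*o^2 - 18*o + 72
(4) = (l/2 + sqrt(2))*(l - 3)*(l - 1)*(sqrt(2)*l/2 + 1)
(5) = k^2 - k - 30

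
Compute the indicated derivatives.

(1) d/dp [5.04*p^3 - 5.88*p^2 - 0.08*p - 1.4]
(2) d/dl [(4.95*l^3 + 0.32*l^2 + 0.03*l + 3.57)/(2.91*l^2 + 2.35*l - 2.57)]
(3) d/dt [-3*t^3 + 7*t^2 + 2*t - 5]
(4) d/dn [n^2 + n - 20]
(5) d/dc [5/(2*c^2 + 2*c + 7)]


(1) = 15.12*p^2 - 11.76*p - 0.08
(2) = (14.4045*l^4 + 23.265*l^3 - 37.4998*l^2 - 22.4222*l - 8.4666)/(8.4681*l^4 + 13.677*l^3 - 9.4349*l^2 - 12.079*l + 6.6049)
(3) = -9*t^2 + 14*t + 2
(4) = 2*n + 1
(5) = 10*(-2*c - 1)/(2*c^2 + 2*c + 7)^2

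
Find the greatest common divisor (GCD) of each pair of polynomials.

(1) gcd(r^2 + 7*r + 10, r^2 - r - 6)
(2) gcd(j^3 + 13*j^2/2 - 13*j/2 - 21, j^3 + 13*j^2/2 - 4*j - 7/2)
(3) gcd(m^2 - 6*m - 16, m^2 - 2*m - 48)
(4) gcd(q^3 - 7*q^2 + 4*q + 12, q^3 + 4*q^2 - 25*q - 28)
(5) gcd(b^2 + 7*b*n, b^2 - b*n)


(1) = gcd((r + 2)*(r + 5), (r - 3)*(r + 2)) = r + 2
(2) = j + 7
(3) = m - 8
(4) = q + 1
(5) = b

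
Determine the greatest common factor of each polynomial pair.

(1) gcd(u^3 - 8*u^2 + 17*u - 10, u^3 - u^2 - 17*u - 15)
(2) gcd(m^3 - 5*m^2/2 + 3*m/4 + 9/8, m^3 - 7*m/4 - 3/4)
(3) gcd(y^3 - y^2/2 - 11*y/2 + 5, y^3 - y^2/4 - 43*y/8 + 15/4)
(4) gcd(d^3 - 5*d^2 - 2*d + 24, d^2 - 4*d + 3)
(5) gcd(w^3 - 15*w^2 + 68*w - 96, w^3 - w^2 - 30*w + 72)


(1) = u - 5
(2) = m^2 - m - 3/4
(3) = y^2 + y/2 - 5
(4) = d - 3
(5) = w^2 - 7*w + 12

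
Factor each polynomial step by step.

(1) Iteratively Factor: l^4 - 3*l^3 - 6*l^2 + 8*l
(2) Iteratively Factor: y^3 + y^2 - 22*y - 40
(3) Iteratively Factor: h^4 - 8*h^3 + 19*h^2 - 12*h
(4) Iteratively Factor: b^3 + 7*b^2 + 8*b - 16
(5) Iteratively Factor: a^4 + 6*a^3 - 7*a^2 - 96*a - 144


(1) = (l - 1)*(l^3 - 2*l^2 - 8*l) = (l - 1)*(l + 2)*(l^2 - 4*l) = l*(l - 1)*(l + 2)*(l - 4)
(2) = (y + 4)*(y^2 - 3*y - 10) = (y + 2)*(y + 4)*(y - 5)
(3) = (h - 3)*(h^3 - 5*h^2 + 4*h) = (h - 4)*(h - 3)*(h^2 - h) = h*(h - 4)*(h - 3)*(h - 1)
(4) = (b - 1)*(b^2 + 8*b + 16) = (b - 1)*(b + 4)*(b + 4)
(5) = (a + 3)*(a^3 + 3*a^2 - 16*a - 48) = (a - 4)*(a + 3)*(a^2 + 7*a + 12) = (a - 4)*(a + 3)^2*(a + 4)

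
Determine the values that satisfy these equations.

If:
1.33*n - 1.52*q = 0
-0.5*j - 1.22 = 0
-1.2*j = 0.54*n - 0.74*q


Then:
j = -2.44
n = -27.24
q = -23.83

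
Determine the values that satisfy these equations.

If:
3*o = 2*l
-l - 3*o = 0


Then:
l = 0
o = 0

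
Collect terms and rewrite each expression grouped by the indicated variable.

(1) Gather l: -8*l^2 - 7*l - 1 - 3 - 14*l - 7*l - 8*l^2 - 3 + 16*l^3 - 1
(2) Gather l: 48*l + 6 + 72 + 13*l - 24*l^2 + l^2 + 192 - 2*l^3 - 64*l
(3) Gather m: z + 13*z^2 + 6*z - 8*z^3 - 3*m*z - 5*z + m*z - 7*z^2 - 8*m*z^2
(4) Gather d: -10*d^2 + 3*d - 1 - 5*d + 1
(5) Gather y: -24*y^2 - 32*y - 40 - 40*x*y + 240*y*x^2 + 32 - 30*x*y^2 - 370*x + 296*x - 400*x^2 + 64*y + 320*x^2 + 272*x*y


(1) = 16*l^3 - 16*l^2 - 28*l - 8
(2) = -2*l^3 - 23*l^2 - 3*l + 270
(3) = m*(-8*z^2 - 2*z) - 8*z^3 + 6*z^2 + 2*z
(4) = -10*d^2 - 2*d
(5) = -80*x^2 - 74*x + y^2*(-30*x - 24) + y*(240*x^2 + 232*x + 32) - 8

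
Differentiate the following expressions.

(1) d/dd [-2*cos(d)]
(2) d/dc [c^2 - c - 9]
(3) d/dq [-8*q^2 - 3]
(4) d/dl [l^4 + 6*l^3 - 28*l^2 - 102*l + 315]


(1) = 2*sin(d)
(2) = 2*c - 1
(3) = -16*q
(4) = 4*l^3 + 18*l^2 - 56*l - 102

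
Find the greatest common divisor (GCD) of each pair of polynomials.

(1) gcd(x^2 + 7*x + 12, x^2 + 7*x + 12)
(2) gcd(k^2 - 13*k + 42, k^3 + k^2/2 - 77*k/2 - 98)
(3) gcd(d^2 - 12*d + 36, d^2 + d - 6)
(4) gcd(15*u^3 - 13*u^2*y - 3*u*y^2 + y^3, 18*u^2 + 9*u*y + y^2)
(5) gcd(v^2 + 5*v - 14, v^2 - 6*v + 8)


(1) = x^2 + 7*x + 12
(2) = gcd((k - 7)*(k - 6), (k - 7)*(k + 7/2)*(k + 4)) = k - 7
(3) = gcd((d - 6)^2, (d - 2)*(d + 3)) = 1
(4) = 3*u + y
(5) = v - 2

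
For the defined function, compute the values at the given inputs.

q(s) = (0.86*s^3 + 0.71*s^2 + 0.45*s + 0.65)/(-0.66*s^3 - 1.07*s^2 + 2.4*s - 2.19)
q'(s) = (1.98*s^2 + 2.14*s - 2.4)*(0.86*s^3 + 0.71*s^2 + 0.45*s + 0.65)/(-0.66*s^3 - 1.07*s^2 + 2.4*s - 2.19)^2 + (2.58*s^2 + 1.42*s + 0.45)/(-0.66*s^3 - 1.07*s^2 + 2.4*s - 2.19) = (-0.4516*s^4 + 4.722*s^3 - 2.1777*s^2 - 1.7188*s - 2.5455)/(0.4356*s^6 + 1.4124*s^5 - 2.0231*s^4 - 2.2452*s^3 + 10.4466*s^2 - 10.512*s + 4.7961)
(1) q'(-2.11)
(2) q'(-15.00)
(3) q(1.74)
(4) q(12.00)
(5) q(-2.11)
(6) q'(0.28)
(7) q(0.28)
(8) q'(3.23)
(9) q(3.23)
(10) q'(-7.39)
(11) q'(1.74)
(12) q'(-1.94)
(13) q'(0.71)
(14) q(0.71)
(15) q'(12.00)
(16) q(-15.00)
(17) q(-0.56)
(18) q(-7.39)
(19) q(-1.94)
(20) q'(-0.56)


(1) = -1.83
(2) = -0.01
(3) = -1.72
(4) = -1.26
(5) = 0.90
(6) = -1.19
(7) = -0.53
(8) = 0.10
(9) = -1.38
(10) = -0.10
(11) = 0.38
(12) = -1.32
(13) = -2.07
(14) = -1.30
(15) = -0.00
(16) = -1.41
(17) = -0.13
(18) = -1.65
(19) = 0.63
(20) = -0.22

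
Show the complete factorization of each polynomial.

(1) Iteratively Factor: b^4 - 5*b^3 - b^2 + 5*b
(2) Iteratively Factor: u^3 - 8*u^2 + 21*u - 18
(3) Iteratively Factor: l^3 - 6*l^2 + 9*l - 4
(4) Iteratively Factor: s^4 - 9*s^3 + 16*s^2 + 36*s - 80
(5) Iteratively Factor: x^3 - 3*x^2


(1) = (b - 5)*(b^3 - b) = (b - 5)*(b - 1)*(b^2 + b) = (b - 5)*(b - 1)*(b + 1)*(b)
(2) = (u - 2)*(u^2 - 6*u + 9) = (u - 3)*(u - 2)*(u - 3)
(3) = (l - 4)*(l^2 - 2*l + 1) = (l - 4)*(l - 1)*(l - 1)
(4) = (s - 2)*(s^3 - 7*s^2 + 2*s + 40) = (s - 5)*(s - 2)*(s^2 - 2*s - 8) = (s - 5)*(s - 4)*(s - 2)*(s + 2)
(5) = (x - 3)*(x^2) = x*(x - 3)*(x)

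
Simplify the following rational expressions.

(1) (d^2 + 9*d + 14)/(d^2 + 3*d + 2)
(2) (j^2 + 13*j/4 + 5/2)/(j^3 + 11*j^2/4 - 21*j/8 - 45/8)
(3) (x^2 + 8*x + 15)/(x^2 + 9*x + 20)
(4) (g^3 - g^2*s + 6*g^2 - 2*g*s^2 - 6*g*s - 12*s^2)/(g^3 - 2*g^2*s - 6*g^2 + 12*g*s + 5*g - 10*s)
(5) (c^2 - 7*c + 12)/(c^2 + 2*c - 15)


(1) = (d + 7)/(d + 1)
(2) = (2*j + 4)/(2*j^2 + 3*j - 9)
(3) = (x + 3)/(x + 4)
(4) = (g^2 + g*s + 6*g + 6*s)/(g^2 - 6*g + 5)
(5) = (c - 4)/(c + 5)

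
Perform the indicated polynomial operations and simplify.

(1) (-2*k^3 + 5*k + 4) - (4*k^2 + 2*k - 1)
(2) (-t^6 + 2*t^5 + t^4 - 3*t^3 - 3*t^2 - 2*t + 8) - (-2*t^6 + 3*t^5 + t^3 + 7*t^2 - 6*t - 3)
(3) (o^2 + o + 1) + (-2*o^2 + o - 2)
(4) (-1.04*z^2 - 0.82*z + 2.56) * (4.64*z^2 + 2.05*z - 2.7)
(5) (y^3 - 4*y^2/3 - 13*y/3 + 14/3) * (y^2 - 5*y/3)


(1) = -2*k^3 - 4*k^2 + 3*k + 5
(2) = t^6 - t^5 + t^4 - 4*t^3 - 10*t^2 + 4*t + 11
(3) = -o^2 + 2*o - 1
(4) = -4.8256*z^4 - 5.9368*z^3 + 13.0054*z^2 + 7.462*z - 6.912
(5) = y^5 - 3*y^4 - 19*y^3/9 + 107*y^2/9 - 70*y/9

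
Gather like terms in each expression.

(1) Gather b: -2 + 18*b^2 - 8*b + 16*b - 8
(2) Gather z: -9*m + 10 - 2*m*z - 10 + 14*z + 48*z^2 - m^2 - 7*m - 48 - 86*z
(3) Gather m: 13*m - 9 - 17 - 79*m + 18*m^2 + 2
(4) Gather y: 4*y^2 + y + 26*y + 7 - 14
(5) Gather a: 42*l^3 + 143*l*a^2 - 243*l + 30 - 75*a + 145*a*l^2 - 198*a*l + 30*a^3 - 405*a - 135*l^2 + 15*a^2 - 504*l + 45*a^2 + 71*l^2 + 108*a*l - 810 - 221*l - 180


(1) = 18*b^2 + 8*b - 10
(2) = -m^2 - 16*m + 48*z^2 + z*(-2*m - 72) - 48
(3) = 18*m^2 - 66*m - 24
(4) = 4*y^2 + 27*y - 7
(5) = 30*a^3 + a^2*(143*l + 60) + a*(145*l^2 - 90*l - 480) + 42*l^3 - 64*l^2 - 968*l - 960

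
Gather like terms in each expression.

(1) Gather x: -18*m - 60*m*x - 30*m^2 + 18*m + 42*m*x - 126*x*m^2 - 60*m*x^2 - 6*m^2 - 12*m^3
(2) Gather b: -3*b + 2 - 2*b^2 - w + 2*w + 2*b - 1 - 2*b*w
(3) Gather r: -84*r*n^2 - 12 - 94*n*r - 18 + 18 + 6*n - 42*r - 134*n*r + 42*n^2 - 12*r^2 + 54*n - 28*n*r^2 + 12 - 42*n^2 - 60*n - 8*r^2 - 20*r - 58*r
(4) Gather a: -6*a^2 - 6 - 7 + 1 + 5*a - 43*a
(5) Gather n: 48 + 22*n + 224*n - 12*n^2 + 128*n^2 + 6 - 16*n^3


(1) = -12*m^3 - 36*m^2 - 60*m*x^2 + x*(-126*m^2 - 18*m)
(2) = -2*b^2 + b*(-2*w - 1) + w + 1
(3) = r^2*(-28*n - 20) + r*(-84*n^2 - 228*n - 120)
(4) = -6*a^2 - 38*a - 12
(5) = -16*n^3 + 116*n^2 + 246*n + 54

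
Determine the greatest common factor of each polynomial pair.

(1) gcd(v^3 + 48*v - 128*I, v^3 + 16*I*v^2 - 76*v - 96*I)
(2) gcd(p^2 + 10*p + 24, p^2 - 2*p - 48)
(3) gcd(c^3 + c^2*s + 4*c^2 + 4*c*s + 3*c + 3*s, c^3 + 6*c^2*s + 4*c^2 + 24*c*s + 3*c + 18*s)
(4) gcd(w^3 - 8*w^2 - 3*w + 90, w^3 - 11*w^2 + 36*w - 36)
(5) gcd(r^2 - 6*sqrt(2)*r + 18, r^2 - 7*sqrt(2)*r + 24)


(1) = v + 8*I
(2) = p + 6
(3) = c^2 + 4*c + 3
(4) = gcd((w - 6)*(w - 5)*(w + 3), (w - 6)*(w - 3)*(w - 2)) = w - 6
(5) = r - 3*sqrt(2)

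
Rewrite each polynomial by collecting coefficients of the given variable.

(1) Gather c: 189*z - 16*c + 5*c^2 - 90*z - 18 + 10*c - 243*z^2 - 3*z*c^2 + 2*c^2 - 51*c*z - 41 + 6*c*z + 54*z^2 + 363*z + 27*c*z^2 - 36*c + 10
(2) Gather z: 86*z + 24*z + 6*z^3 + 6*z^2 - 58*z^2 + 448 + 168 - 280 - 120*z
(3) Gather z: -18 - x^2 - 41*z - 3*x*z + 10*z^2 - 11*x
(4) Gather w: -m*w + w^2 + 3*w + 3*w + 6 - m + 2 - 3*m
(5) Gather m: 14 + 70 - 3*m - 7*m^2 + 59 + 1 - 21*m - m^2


(1) = c^2*(7 - 3*z) + c*(27*z^2 - 45*z - 42) - 189*z^2 + 462*z - 49
(2) = 6*z^3 - 52*z^2 - 10*z + 336
(3) = -x^2 - 11*x + 10*z^2 + z*(-3*x - 41) - 18
(4) = -4*m + w^2 + w*(6 - m) + 8
(5) = -8*m^2 - 24*m + 144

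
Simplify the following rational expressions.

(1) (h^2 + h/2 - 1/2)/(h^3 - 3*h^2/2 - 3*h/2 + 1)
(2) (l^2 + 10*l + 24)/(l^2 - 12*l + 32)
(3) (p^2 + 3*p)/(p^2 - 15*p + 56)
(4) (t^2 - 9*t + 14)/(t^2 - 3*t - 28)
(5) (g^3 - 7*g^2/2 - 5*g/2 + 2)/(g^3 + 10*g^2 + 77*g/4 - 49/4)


(1) = 1/(h - 2)
(2) = (l^2 + 10*l + 24)/(l^2 - 12*l + 32)
(3) = (p^2 + 3*p)/(p^2 - 15*p + 56)
(4) = (t - 2)/(t + 4)
(5) = (2*g^2 - 6*g - 8)/(2*g^2 + 21*g + 49)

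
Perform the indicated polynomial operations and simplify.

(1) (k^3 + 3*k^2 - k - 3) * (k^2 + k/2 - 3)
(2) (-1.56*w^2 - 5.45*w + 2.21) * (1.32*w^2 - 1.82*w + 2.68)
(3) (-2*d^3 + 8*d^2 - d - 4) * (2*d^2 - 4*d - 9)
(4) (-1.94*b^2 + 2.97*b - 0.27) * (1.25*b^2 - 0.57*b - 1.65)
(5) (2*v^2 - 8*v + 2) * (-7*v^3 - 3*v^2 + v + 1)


(1) = k^5 + 7*k^4/2 - 5*k^3/2 - 25*k^2/2 + 3*k/2 + 9
(2) = -2.0592*w^4 - 4.3548*w^3 + 8.6554*w^2 - 18.6282*w + 5.9228
(3) = -4*d^5 + 24*d^4 - 16*d^3 - 76*d^2 + 25*d + 36
(4) = -2.425*b^4 + 4.8183*b^3 + 1.1706*b^2 - 4.7466*b + 0.4455
(5) = -14*v^5 + 50*v^4 + 12*v^3 - 12*v^2 - 6*v + 2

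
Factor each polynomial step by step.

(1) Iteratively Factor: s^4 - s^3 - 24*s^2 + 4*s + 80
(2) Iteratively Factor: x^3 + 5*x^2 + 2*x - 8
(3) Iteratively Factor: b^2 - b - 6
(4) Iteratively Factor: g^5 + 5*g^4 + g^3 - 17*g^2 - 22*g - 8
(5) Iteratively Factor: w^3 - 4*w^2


(1) = (s + 4)*(s^3 - 5*s^2 - 4*s + 20) = (s - 5)*(s + 4)*(s^2 - 4) = (s - 5)*(s - 2)*(s + 4)*(s + 2)
(2) = (x + 4)*(x^2 + x - 2) = (x - 1)*(x + 4)*(x + 2)
(3) = (b - 3)*(b + 2)
(4) = (g + 1)*(g^4 + 4*g^3 - 3*g^2 - 14*g - 8) = (g - 2)*(g + 1)*(g^3 + 6*g^2 + 9*g + 4) = (g - 2)*(g + 1)^2*(g^2 + 5*g + 4) = (g - 2)*(g + 1)^3*(g + 4)
(5) = (w)*(w^2 - 4*w) = w^2*(w - 4)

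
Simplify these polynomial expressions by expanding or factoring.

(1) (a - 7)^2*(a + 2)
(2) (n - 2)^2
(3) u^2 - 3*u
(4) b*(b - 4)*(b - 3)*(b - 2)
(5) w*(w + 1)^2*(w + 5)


(1) = a^3 - 12*a^2 + 21*a + 98
(2) = n^2 - 4*n + 4
(3) = u*(u - 3)
(4) = b^4 - 9*b^3 + 26*b^2 - 24*b
(5) = w^4 + 7*w^3 + 11*w^2 + 5*w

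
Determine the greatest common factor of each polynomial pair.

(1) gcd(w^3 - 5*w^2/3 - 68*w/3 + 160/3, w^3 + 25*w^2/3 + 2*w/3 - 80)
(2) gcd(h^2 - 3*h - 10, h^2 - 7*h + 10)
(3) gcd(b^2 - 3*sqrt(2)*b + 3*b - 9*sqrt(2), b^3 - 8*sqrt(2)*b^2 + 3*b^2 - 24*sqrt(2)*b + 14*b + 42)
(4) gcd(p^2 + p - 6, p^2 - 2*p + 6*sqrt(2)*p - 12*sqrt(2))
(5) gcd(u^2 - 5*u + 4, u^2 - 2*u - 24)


(1) = w^2 + 7*w/3 - 40/3
(2) = h - 5
(3) = gcd((b + 3)*(b - 3*sqrt(2)), (b + 3)*(b - 7*sqrt(2))*(b - sqrt(2))) = b + 3
(4) = gcd((p - 2)*(p + 3), (p - 2)*(p + 6*sqrt(2))) = p - 2
(5) = 1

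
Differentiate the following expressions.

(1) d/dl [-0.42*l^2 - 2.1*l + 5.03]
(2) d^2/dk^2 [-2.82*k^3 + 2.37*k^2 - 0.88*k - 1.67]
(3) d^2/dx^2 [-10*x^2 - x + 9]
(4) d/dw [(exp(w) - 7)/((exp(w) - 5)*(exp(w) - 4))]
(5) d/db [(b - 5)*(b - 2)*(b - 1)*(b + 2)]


(1) = -0.84*l - 2.1
(2) = 4.74 - 16.92*k
(3) = -20
(4) = (-exp(2*w) + 14*exp(w) - 43)*exp(w)/(exp(4*w) - 18*exp(3*w) + 121*exp(2*w) - 360*exp(w) + 400)
(5) = 4*b^3 - 18*b^2 + 2*b + 24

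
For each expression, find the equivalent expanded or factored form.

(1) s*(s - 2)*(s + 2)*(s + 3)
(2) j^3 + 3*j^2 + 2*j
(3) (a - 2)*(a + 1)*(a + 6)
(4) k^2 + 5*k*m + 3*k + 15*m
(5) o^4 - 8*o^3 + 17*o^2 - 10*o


(1) = s^4 + 3*s^3 - 4*s^2 - 12*s
(2) = j*(j + 1)*(j + 2)
(3) = a^3 + 5*a^2 - 8*a - 12
(4) = (k + 3)*(k + 5*m)
(5) = o*(o - 5)*(o - 2)*(o - 1)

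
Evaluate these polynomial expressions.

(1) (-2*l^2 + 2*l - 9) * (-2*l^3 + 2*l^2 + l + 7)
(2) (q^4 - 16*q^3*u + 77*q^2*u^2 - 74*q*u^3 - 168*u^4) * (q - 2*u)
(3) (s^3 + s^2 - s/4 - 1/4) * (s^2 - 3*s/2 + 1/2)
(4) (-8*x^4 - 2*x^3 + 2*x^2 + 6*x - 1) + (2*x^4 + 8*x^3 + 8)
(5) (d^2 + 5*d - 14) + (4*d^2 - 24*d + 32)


(1) = 4*l^5 - 8*l^4 + 20*l^3 - 30*l^2 + 5*l - 63
(2) = q^5 - 18*q^4*u + 109*q^3*u^2 - 228*q^2*u^3 - 20*q*u^4 + 336*u^5
(3) = s^5 - s^4/2 - 5*s^3/4 + 5*s^2/8 + s/4 - 1/8
(4) = -6*x^4 + 6*x^3 + 2*x^2 + 6*x + 7
(5) = 5*d^2 - 19*d + 18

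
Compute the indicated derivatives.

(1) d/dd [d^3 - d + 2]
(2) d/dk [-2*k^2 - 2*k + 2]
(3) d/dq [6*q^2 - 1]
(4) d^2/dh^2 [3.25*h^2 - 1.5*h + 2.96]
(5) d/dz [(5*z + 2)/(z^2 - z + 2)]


(1) = 3*d^2 - 1
(2) = -4*k - 2
(3) = 12*q
(4) = 6.50000000000000
(5) = (5*z^2 - 5*z - (2*z - 1)*(5*z + 2) + 10)/(z^2 - z + 2)^2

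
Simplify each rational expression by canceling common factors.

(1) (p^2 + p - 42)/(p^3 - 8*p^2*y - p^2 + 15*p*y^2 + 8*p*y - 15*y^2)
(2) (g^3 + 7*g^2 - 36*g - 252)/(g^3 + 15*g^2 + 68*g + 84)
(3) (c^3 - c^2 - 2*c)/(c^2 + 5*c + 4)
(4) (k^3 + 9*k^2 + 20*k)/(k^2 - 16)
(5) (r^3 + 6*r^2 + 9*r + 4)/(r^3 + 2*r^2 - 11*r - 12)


(1) = (p^2 + p - 42)/(p^3 - 8*p^2*y - p^2 + 15*p*y^2 + 8*p*y - 15*y^2)
(2) = (g - 6)/(g + 2)
(3) = (c^2 - 2*c)/(c + 4)
(4) = (k^2 + 5*k)/(k - 4)
(5) = (r + 1)/(r - 3)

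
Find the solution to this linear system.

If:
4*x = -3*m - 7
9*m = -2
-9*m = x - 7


Then:
No Solution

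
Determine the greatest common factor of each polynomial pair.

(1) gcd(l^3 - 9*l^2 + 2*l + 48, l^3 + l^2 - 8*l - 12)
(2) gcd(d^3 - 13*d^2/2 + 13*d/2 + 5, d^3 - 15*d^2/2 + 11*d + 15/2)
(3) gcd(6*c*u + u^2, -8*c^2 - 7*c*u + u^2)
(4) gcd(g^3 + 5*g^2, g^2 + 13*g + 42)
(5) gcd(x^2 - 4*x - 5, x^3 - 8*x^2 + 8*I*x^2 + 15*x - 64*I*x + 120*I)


(1) = l^2 - l - 6
(2) = gcd((d - 5)*(d - 2)*(d + 1/2), (d - 5)*(d - 3)*(d + 1/2)) = d^2 - 9*d/2 - 5/2
(3) = 1
(4) = gcd(g^2*(g + 5), (g + 6)*(g + 7)) = 1
(5) = x - 5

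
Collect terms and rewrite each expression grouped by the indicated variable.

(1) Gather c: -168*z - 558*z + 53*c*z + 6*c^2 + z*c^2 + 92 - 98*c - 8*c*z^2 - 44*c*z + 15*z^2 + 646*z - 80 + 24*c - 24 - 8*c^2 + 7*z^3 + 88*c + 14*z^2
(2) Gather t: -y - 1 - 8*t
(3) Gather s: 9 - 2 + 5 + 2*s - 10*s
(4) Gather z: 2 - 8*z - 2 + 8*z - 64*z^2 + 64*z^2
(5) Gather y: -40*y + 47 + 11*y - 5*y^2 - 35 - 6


(1) = c^2*(z - 2) + c*(-8*z^2 + 9*z + 14) + 7*z^3 + 29*z^2 - 80*z - 12
(2) = -8*t - y - 1
(3) = 12 - 8*s
(4) = 0
(5) = -5*y^2 - 29*y + 6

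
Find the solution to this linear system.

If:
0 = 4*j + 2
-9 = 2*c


Then:
c = -9/2
j = -1/2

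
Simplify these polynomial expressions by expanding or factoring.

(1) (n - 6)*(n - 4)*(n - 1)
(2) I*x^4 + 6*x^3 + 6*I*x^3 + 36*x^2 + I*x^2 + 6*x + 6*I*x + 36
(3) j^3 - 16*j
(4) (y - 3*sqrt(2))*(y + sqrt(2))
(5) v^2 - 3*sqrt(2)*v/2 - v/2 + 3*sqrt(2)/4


(1) = n^3 - 11*n^2 + 34*n - 24
(2) = (x + 6)*(x - 6*I)*(x + I)*(I*x + 1)
(3) = j*(j - 4)*(j + 4)
(4) = y^2 - 2*sqrt(2)*y - 6
(5) = (v - 1/2)*(v - 3*sqrt(2)/2)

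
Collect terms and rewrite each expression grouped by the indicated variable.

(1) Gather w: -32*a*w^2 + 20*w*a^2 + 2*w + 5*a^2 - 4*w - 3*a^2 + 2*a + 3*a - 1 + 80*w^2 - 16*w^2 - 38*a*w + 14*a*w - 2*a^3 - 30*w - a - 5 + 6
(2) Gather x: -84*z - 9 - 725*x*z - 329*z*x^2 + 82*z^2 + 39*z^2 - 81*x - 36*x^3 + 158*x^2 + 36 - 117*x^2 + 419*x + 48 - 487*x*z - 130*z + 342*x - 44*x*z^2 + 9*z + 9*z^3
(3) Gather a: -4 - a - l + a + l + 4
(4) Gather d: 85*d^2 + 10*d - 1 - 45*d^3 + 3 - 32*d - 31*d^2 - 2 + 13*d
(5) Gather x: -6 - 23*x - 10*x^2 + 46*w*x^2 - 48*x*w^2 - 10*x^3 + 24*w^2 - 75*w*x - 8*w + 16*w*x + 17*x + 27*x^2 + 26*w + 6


(1) = -2*a^3 + 2*a^2 + 4*a + w^2*(64 - 32*a) + w*(20*a^2 - 24*a - 32)
(2) = -36*x^3 + x^2*(41 - 329*z) + x*(-44*z^2 - 1212*z + 680) + 9*z^3 + 121*z^2 - 205*z + 75
(3) = 0
(4) = -45*d^3 + 54*d^2 - 9*d
(5) = 24*w^2 + 18*w - 10*x^3 + x^2*(46*w + 17) + x*(-48*w^2 - 59*w - 6)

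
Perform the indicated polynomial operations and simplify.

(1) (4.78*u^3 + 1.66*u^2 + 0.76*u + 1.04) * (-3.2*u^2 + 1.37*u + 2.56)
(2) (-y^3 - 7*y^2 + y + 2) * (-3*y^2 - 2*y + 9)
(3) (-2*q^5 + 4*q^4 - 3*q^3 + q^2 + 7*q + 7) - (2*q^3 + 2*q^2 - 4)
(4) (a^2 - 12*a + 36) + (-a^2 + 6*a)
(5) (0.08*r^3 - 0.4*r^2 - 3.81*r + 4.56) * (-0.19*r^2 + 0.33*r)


(1) = -15.296*u^5 + 1.2366*u^4 + 12.079*u^3 + 1.9628*u^2 + 3.3704*u + 2.6624
(2) = 3*y^5 + 23*y^4 + 2*y^3 - 71*y^2 + 5*y + 18
(3) = -2*q^5 + 4*q^4 - 5*q^3 - q^2 + 7*q + 11
(4) = 36 - 6*a
(5) = -0.0152*r^5 + 0.1024*r^4 + 0.5919*r^3 - 2.1237*r^2 + 1.5048*r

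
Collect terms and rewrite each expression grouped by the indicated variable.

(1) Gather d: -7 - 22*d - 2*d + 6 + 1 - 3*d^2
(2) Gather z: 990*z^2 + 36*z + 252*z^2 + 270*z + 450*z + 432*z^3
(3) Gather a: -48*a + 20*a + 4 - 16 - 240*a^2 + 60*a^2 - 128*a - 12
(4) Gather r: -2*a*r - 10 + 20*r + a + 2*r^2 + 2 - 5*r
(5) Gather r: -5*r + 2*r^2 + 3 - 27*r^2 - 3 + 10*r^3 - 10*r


(1) = -3*d^2 - 24*d
(2) = 432*z^3 + 1242*z^2 + 756*z
(3) = -180*a^2 - 156*a - 24
(4) = a + 2*r^2 + r*(15 - 2*a) - 8
(5) = 10*r^3 - 25*r^2 - 15*r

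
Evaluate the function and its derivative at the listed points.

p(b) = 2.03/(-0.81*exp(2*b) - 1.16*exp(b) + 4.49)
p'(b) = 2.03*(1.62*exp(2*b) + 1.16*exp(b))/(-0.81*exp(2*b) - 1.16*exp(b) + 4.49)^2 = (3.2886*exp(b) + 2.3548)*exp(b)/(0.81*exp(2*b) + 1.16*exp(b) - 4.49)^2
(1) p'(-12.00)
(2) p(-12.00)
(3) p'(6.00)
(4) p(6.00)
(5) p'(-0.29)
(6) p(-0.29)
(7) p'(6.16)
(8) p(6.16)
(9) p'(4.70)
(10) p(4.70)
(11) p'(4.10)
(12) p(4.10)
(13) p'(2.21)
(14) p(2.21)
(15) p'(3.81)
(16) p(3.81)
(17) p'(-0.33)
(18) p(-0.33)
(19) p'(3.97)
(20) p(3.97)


(1) = 0.00
(2) = 0.45
(3) = 0.00
(4) = -0.00
(5) = 0.36
(6) = 0.64
(7) = 0.00
(8) = -0.00
(9) = 0.00
(10) = -0.00
(11) = 0.00
(12) = -0.00
(13) = 0.05
(14) = -0.03
(15) = 0.00
(16) = -0.00
(17) = 0.32
(18) = 0.63
(19) = 0.00
(20) = -0.00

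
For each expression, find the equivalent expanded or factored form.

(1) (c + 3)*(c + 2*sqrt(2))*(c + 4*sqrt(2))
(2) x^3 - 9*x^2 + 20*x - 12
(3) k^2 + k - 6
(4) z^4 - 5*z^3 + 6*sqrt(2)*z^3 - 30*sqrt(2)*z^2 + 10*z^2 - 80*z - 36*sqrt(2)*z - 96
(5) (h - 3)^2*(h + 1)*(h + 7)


(1) = c^3 + 3*c^2 + 6*sqrt(2)*c^2 + 16*c + 18*sqrt(2)*c + 48
(2) = (x - 6)*(x - 2)*(x - 1)
(3) = (k - 2)*(k + 3)
(4) = (z - 6)*(z + 1)*(z + 2*sqrt(2))*(z + 4*sqrt(2))
(5) = h^4 + 2*h^3 - 32*h^2 + 30*h + 63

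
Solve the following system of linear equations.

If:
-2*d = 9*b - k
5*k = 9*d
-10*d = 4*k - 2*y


Then:
b = -y/387
d = 5*y/43
k = 9*y/43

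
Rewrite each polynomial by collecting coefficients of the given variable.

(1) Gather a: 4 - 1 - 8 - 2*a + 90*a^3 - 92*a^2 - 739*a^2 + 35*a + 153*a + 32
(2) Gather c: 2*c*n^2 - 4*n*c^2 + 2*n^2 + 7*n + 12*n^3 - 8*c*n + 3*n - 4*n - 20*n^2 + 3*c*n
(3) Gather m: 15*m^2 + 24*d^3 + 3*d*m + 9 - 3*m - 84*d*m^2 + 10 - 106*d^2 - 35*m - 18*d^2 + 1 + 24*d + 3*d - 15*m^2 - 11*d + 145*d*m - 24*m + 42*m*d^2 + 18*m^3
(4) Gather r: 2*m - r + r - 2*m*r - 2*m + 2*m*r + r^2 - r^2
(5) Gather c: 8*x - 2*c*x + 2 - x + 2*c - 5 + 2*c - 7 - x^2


(1) = 90*a^3 - 831*a^2 + 186*a + 27
(2) = -4*c^2*n + c*(2*n^2 - 5*n) + 12*n^3 - 18*n^2 + 6*n
(3) = 24*d^3 - 124*d^2 - 84*d*m^2 + 16*d + 18*m^3 + m*(42*d^2 + 148*d - 62) + 20
(4) = 0
(5) = c*(4 - 2*x) - x^2 + 7*x - 10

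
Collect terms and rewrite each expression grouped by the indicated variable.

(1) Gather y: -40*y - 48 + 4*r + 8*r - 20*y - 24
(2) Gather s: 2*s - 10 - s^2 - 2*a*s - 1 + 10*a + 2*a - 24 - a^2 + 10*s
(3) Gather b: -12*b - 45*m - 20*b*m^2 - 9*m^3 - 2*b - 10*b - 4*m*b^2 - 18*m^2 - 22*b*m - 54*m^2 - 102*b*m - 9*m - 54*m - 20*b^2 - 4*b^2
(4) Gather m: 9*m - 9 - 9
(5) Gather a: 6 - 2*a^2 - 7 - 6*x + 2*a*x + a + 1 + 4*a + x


(1) = 12*r - 60*y - 72
(2) = -a^2 + 12*a - s^2 + s*(12 - 2*a) - 35
(3) = b^2*(-4*m - 24) + b*(-20*m^2 - 124*m - 24) - 9*m^3 - 72*m^2 - 108*m
(4) = 9*m - 18
(5) = -2*a^2 + a*(2*x + 5) - 5*x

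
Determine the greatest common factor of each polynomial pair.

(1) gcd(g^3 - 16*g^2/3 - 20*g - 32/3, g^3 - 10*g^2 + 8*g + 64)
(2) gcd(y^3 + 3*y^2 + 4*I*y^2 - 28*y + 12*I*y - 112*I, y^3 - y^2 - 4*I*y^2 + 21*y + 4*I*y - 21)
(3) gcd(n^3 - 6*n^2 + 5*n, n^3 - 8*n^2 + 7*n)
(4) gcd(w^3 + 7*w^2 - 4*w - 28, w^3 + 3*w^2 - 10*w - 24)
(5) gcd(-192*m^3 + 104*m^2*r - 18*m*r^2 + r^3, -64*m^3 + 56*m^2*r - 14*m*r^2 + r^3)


(1) = g^2 - 6*g - 16
(2) = gcd((y - 4)*(y + 7)*(y + 4*I), (y - 1)*(y - 7*I)*(y + 3*I)) = 1
(3) = n^2 - n
(4) = gcd((w - 2)*(w + 2)*(w + 7), (w - 3)*(w + 2)*(w + 4)) = w + 2
(5) = gcd((-8*m + r)*(-6*m + r)*(-4*m + r), (-8*m + r)*(-4*m + r)*(-2*m + r)) = 32*m^2 - 12*m*r + r^2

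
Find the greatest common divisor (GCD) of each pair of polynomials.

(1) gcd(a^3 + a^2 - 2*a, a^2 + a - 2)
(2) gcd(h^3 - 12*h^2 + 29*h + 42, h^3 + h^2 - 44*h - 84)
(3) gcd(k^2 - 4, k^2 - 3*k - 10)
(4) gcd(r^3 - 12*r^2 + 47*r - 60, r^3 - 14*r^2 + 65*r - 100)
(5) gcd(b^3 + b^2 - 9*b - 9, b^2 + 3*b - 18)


(1) = a^2 + a - 2
(2) = h - 7
(3) = k + 2
(4) = r^2 - 9*r + 20
(5) = gcd((b - 3)*(b + 1)*(b + 3), (b - 3)*(b + 6)) = b - 3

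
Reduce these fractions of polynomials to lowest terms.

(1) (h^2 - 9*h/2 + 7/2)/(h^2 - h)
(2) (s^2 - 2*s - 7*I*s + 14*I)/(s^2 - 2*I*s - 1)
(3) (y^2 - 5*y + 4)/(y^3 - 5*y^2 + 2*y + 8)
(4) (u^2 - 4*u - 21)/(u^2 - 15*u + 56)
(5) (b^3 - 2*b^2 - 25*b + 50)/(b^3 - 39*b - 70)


(1) = (2*h - 7)/(2*h)
(2) = (s^2 + s*(-2 - 7*I) + 14*I)/(s^2 - 2*I*s - 1)
(3) = (y - 1)/(y^2 - y - 2)
(4) = (u + 3)/(u - 8)
(5) = (b^2 - 7*b + 10)/(b^2 - 5*b - 14)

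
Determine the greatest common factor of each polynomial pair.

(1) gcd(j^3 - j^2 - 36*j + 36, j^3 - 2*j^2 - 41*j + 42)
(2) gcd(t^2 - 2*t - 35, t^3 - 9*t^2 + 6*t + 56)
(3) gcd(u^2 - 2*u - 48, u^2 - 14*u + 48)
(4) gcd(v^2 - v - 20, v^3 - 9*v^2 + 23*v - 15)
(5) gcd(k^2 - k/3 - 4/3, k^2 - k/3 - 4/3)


(1) = gcd((j - 6)*(j - 1)*(j + 6), (j - 7)*(j - 1)*(j + 6)) = j^2 + 5*j - 6
(2) = t - 7
(3) = u - 8
(4) = gcd((v - 5)*(v + 4), (v - 5)*(v - 3)*(v - 1)) = v - 5
(5) = gcd((k - 4/3)*(k + 1), (k - 4/3)*(k + 1)) = k^2 - k/3 - 4/3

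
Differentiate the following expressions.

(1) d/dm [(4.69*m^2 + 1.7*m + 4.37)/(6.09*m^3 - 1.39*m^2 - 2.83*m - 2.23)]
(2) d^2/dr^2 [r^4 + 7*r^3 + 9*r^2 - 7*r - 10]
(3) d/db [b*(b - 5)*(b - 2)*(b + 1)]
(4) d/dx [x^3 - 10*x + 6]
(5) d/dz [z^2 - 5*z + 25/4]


(1) = (-28.5621*m^4 - 20.706*m^3 - 90.7496*m^2 - 8.7688*m + 8.5761)/(37.0881*m^6 - 16.9302*m^5 - 32.5373*m^4 - 19.294*m^3 + 14.2083*m^2 + 12.6218*m + 4.9729)
(2) = 12*r^2 + 42*r + 18
(3) = 4*b^3 - 18*b^2 + 6*b + 10
(4) = 3*x^2 - 10
(5) = 2*z - 5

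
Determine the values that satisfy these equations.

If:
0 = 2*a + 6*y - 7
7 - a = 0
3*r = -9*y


Then:
a = 7
r = 7/2
y = -7/6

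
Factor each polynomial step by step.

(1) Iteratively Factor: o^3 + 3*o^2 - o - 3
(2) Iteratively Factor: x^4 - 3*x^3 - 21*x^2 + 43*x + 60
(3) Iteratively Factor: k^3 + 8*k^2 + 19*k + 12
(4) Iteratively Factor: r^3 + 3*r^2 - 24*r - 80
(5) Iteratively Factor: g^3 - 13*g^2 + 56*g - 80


(1) = (o + 3)*(o^2 - 1) = (o + 1)*(o + 3)*(o - 1)
(2) = (x - 3)*(x^3 - 21*x - 20) = (x - 3)*(x + 1)*(x^2 - x - 20) = (x - 5)*(x - 3)*(x + 1)*(x + 4)
(3) = (k + 3)*(k^2 + 5*k + 4) = (k + 1)*(k + 3)*(k + 4)
(4) = (r + 4)*(r^2 - r - 20) = (r - 5)*(r + 4)*(r + 4)
(5) = (g - 4)*(g^2 - 9*g + 20) = (g - 5)*(g - 4)*(g - 4)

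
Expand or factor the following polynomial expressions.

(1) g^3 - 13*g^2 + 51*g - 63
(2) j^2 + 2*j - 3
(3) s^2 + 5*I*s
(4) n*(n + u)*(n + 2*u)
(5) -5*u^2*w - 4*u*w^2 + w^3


(1) = (g - 7)*(g - 3)^2
(2) = (j - 1)*(j + 3)
(3) = s*(s + 5*I)
(4) = n^3 + 3*n^2*u + 2*n*u^2
(5) = w*(-5*u + w)*(u + w)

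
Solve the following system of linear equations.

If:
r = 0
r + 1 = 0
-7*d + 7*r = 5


Then:
No Solution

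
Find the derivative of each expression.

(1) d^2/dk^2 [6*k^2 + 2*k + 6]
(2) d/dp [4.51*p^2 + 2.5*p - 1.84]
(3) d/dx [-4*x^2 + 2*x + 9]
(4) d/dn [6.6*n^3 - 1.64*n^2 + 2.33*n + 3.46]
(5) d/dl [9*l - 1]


(1) = 12
(2) = 9.02*p + 2.5
(3) = 2 - 8*x
(4) = 19.8*n^2 - 3.28*n + 2.33
(5) = 9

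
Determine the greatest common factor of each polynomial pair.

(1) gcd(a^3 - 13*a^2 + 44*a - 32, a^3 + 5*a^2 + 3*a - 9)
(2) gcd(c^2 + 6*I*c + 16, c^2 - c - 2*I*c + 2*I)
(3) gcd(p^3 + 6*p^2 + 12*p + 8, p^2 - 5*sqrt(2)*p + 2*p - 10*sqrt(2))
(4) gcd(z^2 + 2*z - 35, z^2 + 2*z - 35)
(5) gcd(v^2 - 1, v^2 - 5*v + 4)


(1) = a - 1
(2) = c - 2*I
(3) = p + 2
(4) = z^2 + 2*z - 35
(5) = gcd((v - 1)*(v + 1), (v - 4)*(v - 1)) = v - 1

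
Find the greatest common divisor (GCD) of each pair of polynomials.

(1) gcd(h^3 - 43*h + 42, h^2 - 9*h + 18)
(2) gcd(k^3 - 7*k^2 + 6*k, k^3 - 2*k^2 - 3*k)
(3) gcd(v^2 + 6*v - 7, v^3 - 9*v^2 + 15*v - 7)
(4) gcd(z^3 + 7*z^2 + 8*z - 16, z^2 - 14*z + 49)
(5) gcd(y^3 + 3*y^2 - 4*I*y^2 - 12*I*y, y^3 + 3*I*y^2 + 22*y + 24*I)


(1) = gcd((h - 6)*(h - 1)*(h + 7), (h - 6)*(h - 3)) = h - 6
(2) = gcd(k*(k - 6)*(k - 1), k*(k - 3)*(k + 1)) = k
(3) = v - 1
(4) = 1
(5) = y - 4*I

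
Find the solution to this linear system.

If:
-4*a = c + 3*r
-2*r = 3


Then:
a = 9/8 - c/4
r = -3/2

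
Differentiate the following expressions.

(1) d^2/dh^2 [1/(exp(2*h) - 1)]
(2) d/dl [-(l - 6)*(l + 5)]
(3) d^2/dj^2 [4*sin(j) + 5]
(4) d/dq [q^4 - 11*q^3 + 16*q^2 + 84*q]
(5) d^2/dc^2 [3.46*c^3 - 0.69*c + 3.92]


(1) = 4*(exp(2*h) + 1)*exp(2*h)/(exp(2*h) - 1)^3
(2) = 1 - 2*l
(3) = -4*sin(j)
(4) = 4*q^3 - 33*q^2 + 32*q + 84
(5) = 20.76*c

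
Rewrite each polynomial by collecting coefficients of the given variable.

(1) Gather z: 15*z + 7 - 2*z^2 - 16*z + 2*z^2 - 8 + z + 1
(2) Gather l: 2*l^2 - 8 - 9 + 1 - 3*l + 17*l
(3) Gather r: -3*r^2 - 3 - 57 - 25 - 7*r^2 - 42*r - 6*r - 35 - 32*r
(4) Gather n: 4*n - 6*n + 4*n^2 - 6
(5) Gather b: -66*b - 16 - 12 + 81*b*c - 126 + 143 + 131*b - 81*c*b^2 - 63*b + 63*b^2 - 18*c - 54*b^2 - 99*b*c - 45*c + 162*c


(1) = 0
(2) = 2*l^2 + 14*l - 16
(3) = -10*r^2 - 80*r - 120
(4) = 4*n^2 - 2*n - 6
(5) = b^2*(9 - 81*c) + b*(2 - 18*c) + 99*c - 11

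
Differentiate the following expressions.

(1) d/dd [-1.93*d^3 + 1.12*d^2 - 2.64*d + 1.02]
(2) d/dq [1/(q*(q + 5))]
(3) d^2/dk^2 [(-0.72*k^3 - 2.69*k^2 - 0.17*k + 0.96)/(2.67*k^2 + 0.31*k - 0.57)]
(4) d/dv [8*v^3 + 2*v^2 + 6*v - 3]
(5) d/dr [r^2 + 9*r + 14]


(1) = -5.79*d^2 + 2.24*d - 2.64
(2) = (-2*q - 5)/(q^2*(q^2 + 10*q + 25))
(3) = (-0.30072*k^3 + 17.262342*k^2 + 1.811646*k + 1.29852)/(19.034163*k^6 + 6.629877*k^5 - 11.420658*k^4 - 2.800943*k^3 + 2.438118*k^2 + 0.302157*k - 0.185193)
(4) = 24*v^2 + 4*v + 6
(5) = 2*r + 9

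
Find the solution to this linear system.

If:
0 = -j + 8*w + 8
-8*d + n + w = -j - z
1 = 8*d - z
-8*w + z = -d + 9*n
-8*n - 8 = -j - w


Then:
d = -934/729
j = 200/81
n = -7/9
w = -56/81
z = -8201/729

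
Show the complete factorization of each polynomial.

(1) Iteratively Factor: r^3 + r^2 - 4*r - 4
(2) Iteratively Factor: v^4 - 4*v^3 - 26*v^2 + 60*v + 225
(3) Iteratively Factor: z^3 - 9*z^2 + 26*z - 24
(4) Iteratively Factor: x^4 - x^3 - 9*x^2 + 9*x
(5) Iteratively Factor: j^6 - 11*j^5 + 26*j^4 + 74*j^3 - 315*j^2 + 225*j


(1) = (r + 2)*(r^2 - r - 2) = (r - 2)*(r + 2)*(r + 1)
(2) = (v + 3)*(v^3 - 7*v^2 - 5*v + 75) = (v - 5)*(v + 3)*(v^2 - 2*v - 15) = (v - 5)^2*(v + 3)*(v + 3)
(3) = (z - 4)*(z^2 - 5*z + 6) = (z - 4)*(z - 3)*(z - 2)
(4) = (x + 3)*(x^3 - 4*x^2 + 3*x) = (x - 3)*(x + 3)*(x^2 - x) = (x - 3)*(x - 1)*(x + 3)*(x)
(5) = (j - 5)*(j^5 - 6*j^4 - 4*j^3 + 54*j^2 - 45*j) = (j - 5)^2*(j^4 - j^3 - 9*j^2 + 9*j) = j*(j - 5)^2*(j^3 - j^2 - 9*j + 9) = j*(j - 5)^2*(j - 1)*(j^2 - 9) = j*(j - 5)^2*(j - 1)*(j + 3)*(j - 3)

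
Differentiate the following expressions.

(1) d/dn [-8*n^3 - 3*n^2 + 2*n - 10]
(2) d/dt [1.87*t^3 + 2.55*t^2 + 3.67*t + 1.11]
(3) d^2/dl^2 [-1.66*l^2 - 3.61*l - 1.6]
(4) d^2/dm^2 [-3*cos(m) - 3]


(1) = -24*n^2 - 6*n + 2
(2) = 5.61*t^2 + 5.1*t + 3.67
(3) = -3.32000000000000
(4) = 3*cos(m)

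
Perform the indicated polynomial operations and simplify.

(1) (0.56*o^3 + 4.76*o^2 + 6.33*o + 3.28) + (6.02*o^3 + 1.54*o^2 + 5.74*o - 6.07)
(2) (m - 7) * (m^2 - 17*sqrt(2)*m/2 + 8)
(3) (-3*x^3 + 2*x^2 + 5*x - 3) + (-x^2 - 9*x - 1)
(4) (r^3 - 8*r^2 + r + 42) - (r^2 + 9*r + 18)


(1) = 6.58*o^3 + 6.3*o^2 + 12.07*o - 2.79
(2) = m^3 - 17*sqrt(2)*m^2/2 - 7*m^2 + 8*m + 119*sqrt(2)*m/2 - 56
(3) = -3*x^3 + x^2 - 4*x - 4
(4) = r^3 - 9*r^2 - 8*r + 24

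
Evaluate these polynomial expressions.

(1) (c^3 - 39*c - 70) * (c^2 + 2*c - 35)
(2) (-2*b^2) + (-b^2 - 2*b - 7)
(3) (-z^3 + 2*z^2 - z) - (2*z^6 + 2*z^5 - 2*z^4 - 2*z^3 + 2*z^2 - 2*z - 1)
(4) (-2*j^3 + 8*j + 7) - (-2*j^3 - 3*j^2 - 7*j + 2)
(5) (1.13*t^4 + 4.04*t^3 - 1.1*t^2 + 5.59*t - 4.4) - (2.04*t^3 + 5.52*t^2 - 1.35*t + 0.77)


(1) = c^5 + 2*c^4 - 74*c^3 - 148*c^2 + 1225*c + 2450
(2) = -3*b^2 - 2*b - 7
(3) = -2*z^6 - 2*z^5 + 2*z^4 + z^3 + z + 1
(4) = 3*j^2 + 15*j + 5
(5) = 1.13*t^4 + 2.0*t^3 - 6.62*t^2 + 6.94*t - 5.17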